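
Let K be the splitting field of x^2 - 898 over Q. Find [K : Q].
[K : Q] = 2

f(x) = x^2 - 898 factors as (x - √898)(x + √898). The splitting field is K = Q(√898). Since 898 is squarefree and > 1, it is not a perfect square, so x^2 - 898 is irreducible over Q and [Q(√898) : Q] = 2. Hence [K : Q] = 2.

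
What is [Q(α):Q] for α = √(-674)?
[Q(α):Q] = 2

[Q(α):Q] equals the degree of the minimal polynomial of α. Here α^2 = -674 and x^2 + 674 is irreducible (d = -674 is squarefree, ≠ 1, hence not a square), so deg(m_α) = 2. Thus [Q(α):Q] = 2.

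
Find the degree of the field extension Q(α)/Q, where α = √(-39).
[Q(α):Q] = 2

[Q(α):Q] equals the degree of the minimal polynomial of α. Here α^2 = -39 and x^2 + 39 is irreducible (d = -39 is squarefree, ≠ 1, hence not a square), so deg(m_α) = 2. Thus [Q(α):Q] = 2.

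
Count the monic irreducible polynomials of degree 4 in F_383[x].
There are 5379379008 monic irreducible polynomials of degree 4 over F_383

Each element of F_{383^4} that lies in no proper subfield is a root of exactly one monic irreducible of degree 4 over F_383, and each such polynomial has 4 distinct roots in F_{383^4}. By Möbius inversion the count is N_383(4) = (1/4) Σ_{d|4} μ(4/d) · 383^d = (1/4)(μ(4)·383^1 + μ(2)·383^2 + μ(1)·383^4) = 21517516032/4 = 5379379008.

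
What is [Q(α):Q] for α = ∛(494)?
[Q(α):Q] = 3

The minimal polynomial of α is x^3 - 494, irreducible over Q since 494 is not a perfect cube (so x^3 - 494 has no rational root). Hence [Q(α):Q] = deg(m_α) = 3.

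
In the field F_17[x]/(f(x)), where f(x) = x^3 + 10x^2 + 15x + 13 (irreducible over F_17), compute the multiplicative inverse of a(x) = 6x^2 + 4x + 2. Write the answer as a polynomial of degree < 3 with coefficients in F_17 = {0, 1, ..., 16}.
a(x)^(-1) ≡ 5x^2 + 5x + 16 (mod f(x))

Since f is irreducible over F_17, F_17[x]/(f) is a field and a(x) ≠ 0 has an inverse. Apply the extended Euclidean algorithm to f(x) and a(x) in F_17[x]: f(x) = (3x + 11)·a(x) + (16x + 8);  a(x) = (11x + 16)·(16x + 8) + (10). The last nonzero remainder is the constant 10 = gcd(f, a) in F_17. Back-substituting through the division chain expresses 10 = s(x)·a(x) + t(x)·f(x) with s(x) ≡ 16x^2 + 16x + 7 (mod f), so (16x^2 + 16x + 7)·a(x) ≡ 10 (mod f). Multiplying by 10^(-1) ≡ 12 in F_17 gives a(x)^(-1) ≡ 12·(16x^2 + 16x + 7) ≡ 5x^2 + 5x + 16 (mod f). Check: (6x^2 + 4x + 2)·(5x^2 + 5x + 16) = 13x^4 + 16x^3 + 7x^2 + 6x + 15 ≡ 1 (mod x^3 + 10x^2 + 15x + 13).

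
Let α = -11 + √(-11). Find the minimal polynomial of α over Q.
m_α(x) = x^2 + 22x + 132

From α + 11 = √(-11), squaring gives (α + 11)^2 = -11, i.e. α^2 + 22α + 121 = -11, so α^2 + 22α + 132 = 0. The discriminant of x^2 + 22x + 132 is (22)^2 - 4·(132) = 484 - 528 = -44, and 4·(-11) is not a perfect square in Q since -11 is squarefree and ≠ 1. Hence x^2 + 22x + 132 is irreducible over Q and is the minimal polynomial of α.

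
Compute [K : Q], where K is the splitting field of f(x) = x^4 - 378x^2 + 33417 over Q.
[K : Q] = 4

Solving the quadratic in x^2: x^2 = (378 ± √(378^2 - 4·33417))/2 = (378 ± √9216)/2 = (378 ± 96)/2, giving x^2 = 237 or x^2 = 141. So f(x) = (x^2 - 237)(x^2 - 141) and the roots of f are ±√237, ±√141. Hence the splitting field is K = Q(√237, √141). Since 237 and 141 are distinct squarefree integers > 1, their product 33417 is not a perfect square, so √141 ∉ Q(√237). By the tower law [K:Q] = [Q(√237,√141):Q(√237)] · [Q(√237):Q] = 2 · 2 = 4.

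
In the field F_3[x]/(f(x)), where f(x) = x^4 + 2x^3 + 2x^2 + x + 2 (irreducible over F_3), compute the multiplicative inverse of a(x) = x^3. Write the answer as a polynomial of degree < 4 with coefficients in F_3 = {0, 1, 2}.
a(x)^(-1) ≡ x^2 + 1 (mod f(x))

Since f is irreducible over F_3, F_3[x]/(f) is a field and a(x) ≠ 0 has an inverse. Apply the extended Euclidean algorithm to f(x) and a(x) in F_3[x]: f(x) = (x + 2)·a(x) + (2x^2 + x + 2);  a(x) = (2x + 2)·(2x^2 + x + 2) + (2). The last nonzero remainder is the constant 2 = gcd(f, a) in F_3. Back-substituting through the division chain expresses 2 = s(x)·a(x) + t(x)·f(x) with s(x) ≡ 2x^2 + 2 (mod f), so (2x^2 + 2)·a(x) ≡ 2 (mod f). Multiplying by 2^(-1) ≡ 2 in F_3 gives a(x)^(-1) ≡ 2·(2x^2 + 2) ≡ x^2 + 1 (mod f). Check: (x^3)·(x^2 + 1) = x^5 + x^3 ≡ 1 (mod x^4 + 2x^3 + 2x^2 + x + 2).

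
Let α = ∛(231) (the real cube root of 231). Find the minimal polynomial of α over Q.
m_α(x) = x^3 - 231

α satisfies α^3 = 231, so x^3 - 231 annihilates α. By the rational root test, a rational root p/q (in lowest terms) of x^3 - 231 would satisfy p^3 = 231 q^3, forcing q = 1 and p^3 = 231; but 231 is not a perfect cube, contradiction. A monic cubic over Q with no rational root is irreducible (any nontrivial factorization would include a linear factor). Hence x^3 - 231 is the minimal polynomial of α, and in particular [Q(α):Q] = 3.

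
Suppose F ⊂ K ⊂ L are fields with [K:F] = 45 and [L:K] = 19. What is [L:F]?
[L:F] = 855

The tower law says that for any tower of field extensions F ⊂ K ⊂ L with finite degrees, [L:F] = [L:K] · [K:F]. Here this gives [L:F] = 19 · 45 = 855.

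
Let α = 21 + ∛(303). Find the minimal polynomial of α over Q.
m_α(x) = x^3 - 63x^2 + 1323x - 9564

Set β = α - 21 = ∛(303), so β^3 = 303. Then (α - 21)^3 - 303 = 0, i.e. α is a root of g(x) = (x - 21)^3 - 303 = x^3 - 63x^2 + 1323x - 9564. Since g(x) = h(x - 21) where h(x) = x^3 - 303, and h is irreducible over Q (because 303 is not a perfect cube, so h has no rational root, and a monic cubic with no rational root is irreducible), g is also irreducible (irreducibility is preserved under the substitution x → x - 21). Hence m_α(x) = x^3 - 63x^2 + 1323x - 9564.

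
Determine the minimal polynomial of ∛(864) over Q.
m_α(x) = x^3 - 864

α satisfies α^3 = 864, so x^3 - 864 annihilates α. By the rational root test, a rational root p/q (in lowest terms) of x^3 - 864 would satisfy p^3 = 864 q^3, forcing q = 1 and p^3 = 864; but 864 is not a perfect cube, contradiction. A monic cubic over Q with no rational root is irreducible (any nontrivial factorization would include a linear factor). Hence x^3 - 864 is the minimal polynomial of α, and in particular [Q(α):Q] = 3.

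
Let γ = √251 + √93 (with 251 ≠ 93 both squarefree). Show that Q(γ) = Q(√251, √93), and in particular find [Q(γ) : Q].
[Q(γ) : Q] = 4 (equivalently, Q(γ) = Q(√251, √93))

Obviously Q(γ) ⊆ Q(√251, √93), and [Q(√251, √93):Q] = 4 (since 251, 93 are distinct squarefree integers > 1 with 23343 not a perfect square). To show equality we compute the minimal polynomial of γ. From γ = √251 + √93: γ^2 = 251 + 2√(23343) + 93 = 344 + 2√(23343), so γ^2 - 344 = 2√(23343); squaring, (γ^2 - 344)^2 = 4·23343, i.e. γ^4 - 688γ^2 + 118336 - 93372 = 0, i.e. γ^4 - 688γ^2 + 24964 = 0. So γ is a root of x^4 - 688x^2 + 24964. This polynomial is irreducible over Q: it has no rational root (each ±√251 ± √93 is irrational), and any factorization into two quadratics over Q would force √(23343) ∈ Q (pairing opposite roots) or √251, √93 ∈ Q (other pairings), all impossible. Hence [Q(γ):Q] = 4 = [Q(√251, √93):Q], so Q(γ) = Q(√251, √93).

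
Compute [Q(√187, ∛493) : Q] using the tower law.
[Q(√187, ∛493) : Q] = 6

Let L = Q(√187, ∛493). Since Q(√187) ⊂ L and [Q(√187):Q] = 2, the tower law gives 2 | [L:Q]. Likewise Q(∛493) ⊂ L with [Q(∛493):Q] = 3 (because 493 is not a perfect cube), so 3 | [L:Q]. As gcd(2,3) = 1, [L:Q] is divisible by 6. Conversely L is generated over Q by √187 and ∛493, so [L:Q] ≤ 2·3 = 6. Therefore [Q(√187, ∛493) : Q] = 6.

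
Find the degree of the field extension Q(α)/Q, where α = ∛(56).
[Q(α):Q] = 3

The minimal polynomial of α is x^3 - 56, irreducible over Q since 56 is not a perfect cube (so x^3 - 56 has no rational root). Hence [Q(α):Q] = deg(m_α) = 3.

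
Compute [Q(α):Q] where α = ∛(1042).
[Q(α):Q] = 3

The minimal polynomial of α is x^3 - 1042, irreducible over Q since 1042 is not a perfect cube (so x^3 - 1042 has no rational root). Hence [Q(α):Q] = deg(m_α) = 3.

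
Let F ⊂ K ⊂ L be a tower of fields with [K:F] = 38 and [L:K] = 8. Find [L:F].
[L:F] = 304

The tower law says that for any tower of field extensions F ⊂ K ⊂ L with finite degrees, [L:F] = [L:K] · [K:F]. Here this gives [L:F] = 8 · 38 = 304.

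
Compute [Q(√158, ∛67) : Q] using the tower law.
[Q(√158, ∛67) : Q] = 6

Let L = Q(√158, ∛67). Since Q(√158) ⊂ L and [Q(√158):Q] = 2, the tower law gives 2 | [L:Q]. Likewise Q(∛67) ⊂ L with [Q(∛67):Q] = 3 (because 67 is not a perfect cube), so 3 | [L:Q]. As gcd(2,3) = 1, [L:Q] is divisible by 6. Conversely L is generated over Q by √158 and ∛67, so [L:Q] ≤ 2·3 = 6. Therefore [Q(√158, ∛67) : Q] = 6.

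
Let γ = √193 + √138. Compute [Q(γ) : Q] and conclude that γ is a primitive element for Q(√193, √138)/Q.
[Q(γ) : Q] = 4 (equivalently, Q(γ) = Q(√193, √138))

Obviously Q(γ) ⊆ Q(√193, √138), and [Q(√193, √138):Q] = 4 (since 193, 138 are distinct squarefree integers > 1 with 26634 not a perfect square). To show equality we compute the minimal polynomial of γ. From γ = √193 + √138: γ^2 = 193 + 2√(26634) + 138 = 331 + 2√(26634), so γ^2 - 331 = 2√(26634); squaring, (γ^2 - 331)^2 = 4·26634, i.e. γ^4 - 662γ^2 + 109561 - 106536 = 0, i.e. γ^4 - 662γ^2 + 3025 = 0. So γ is a root of x^4 - 662x^2 + 3025. This polynomial is irreducible over Q: it has no rational root (each ±√193 ± √138 is irrational), and any factorization into two quadratics over Q would force √(26634) ∈ Q (pairing opposite roots) or √193, √138 ∈ Q (other pairings), all impossible. Hence [Q(γ):Q] = 4 = [Q(√193, √138):Q], so Q(γ) = Q(√193, √138).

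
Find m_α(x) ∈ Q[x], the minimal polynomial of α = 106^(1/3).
m_α(x) = x^3 - 106

α satisfies α^3 = 106, so x^3 - 106 annihilates α. By the rational root test, a rational root p/q (in lowest terms) of x^3 - 106 would satisfy p^3 = 106 q^3, forcing q = 1 and p^3 = 106; but 106 is not a perfect cube, contradiction. A monic cubic over Q with no rational root is irreducible (any nontrivial factorization would include a linear factor). Hence x^3 - 106 is the minimal polynomial of α, and in particular [Q(α):Q] = 3.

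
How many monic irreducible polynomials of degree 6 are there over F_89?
There are 82830096360 monic irreducible polynomials of degree 6 over F_89

Each element of F_{89^6} that lies in no proper subfield is a root of exactly one monic irreducible of degree 6 over F_89, and each such polynomial has 6 distinct roots in F_{89^6}. By Möbius inversion the count is N_89(6) = (1/6) Σ_{d|6} μ(6/d) · 89^d = (1/6)(μ(6)·89^1 + μ(3)·89^2 + μ(2)·89^3 + μ(1)·89^6) = 496980578160/6 = 82830096360.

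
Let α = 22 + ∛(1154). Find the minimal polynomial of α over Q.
m_α(x) = x^3 - 66x^2 + 1452x - 11802

Set β = α - 22 = ∛(1154), so β^3 = 1154. Then (α - 22)^3 - 1154 = 0, i.e. α is a root of g(x) = (x - 22)^3 - 1154 = x^3 - 66x^2 + 1452x - 11802. Since g(x) = h(x - 22) where h(x) = x^3 - 1154, and h is irreducible over Q (because 1154 is not a perfect cube, so h has no rational root, and a monic cubic with no rational root is irreducible), g is also irreducible (irreducibility is preserved under the substitution x → x - 22). Hence m_α(x) = x^3 - 66x^2 + 1452x - 11802.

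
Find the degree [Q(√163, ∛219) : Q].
[Q(√163, ∛219) : Q] = 6

Let L = Q(√163, ∛219). Since Q(√163) ⊂ L and [Q(√163):Q] = 2, the tower law gives 2 | [L:Q]. Likewise Q(∛219) ⊂ L with [Q(∛219):Q] = 3 (because 219 is not a perfect cube), so 3 | [L:Q]. As gcd(2,3) = 1, [L:Q] is divisible by 6. Conversely L is generated over Q by √163 and ∛219, so [L:Q] ≤ 2·3 = 6. Therefore [Q(√163, ∛219) : Q] = 6.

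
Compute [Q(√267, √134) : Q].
[Q(√267, √134) : Q] = 4

[Q(√267):Q] = 2 (min poly x^2 - 267, irreducible since 267 is squarefree > 1). For the top step, suppose √134 ∈ Q(√267), say √134 = c + d√267 with c, d ∈ Q. Squaring: 134 = c^2 + 267d^2 + 2cd√267. Since √267 ∉ Q this forces 2cd = 0. If d = 0 then √134 = c ∈ Q, contradicting 134 squarefree > 1. If c = 0 then 134 = 267d^2, so 267·134 = (267d)^2 is a perfect square in Q — but 267·134 = 35778 is not a perfect square (since 267 and 134 are distinct squarefree integers). Contradiction. Hence √134 ∉ Q(√267), so x^2 - 134 stays irreducible over Q(√267) and [Q(√267, √134) : Q(√267)] = 2. By the tower law, [Q(√267, √134) : Q] = 2 · 2 = 4.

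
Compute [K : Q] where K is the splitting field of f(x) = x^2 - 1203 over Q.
[K : Q] = 2

f(x) = x^2 - 1203 factors as (x - √1203)(x + √1203). The splitting field is K = Q(√1203). Since 1203 is squarefree and > 1, it is not a perfect square, so x^2 - 1203 is irreducible over Q and [Q(√1203) : Q] = 2. Hence [K : Q] = 2.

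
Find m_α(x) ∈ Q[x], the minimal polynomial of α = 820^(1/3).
m_α(x) = x^3 - 820

α satisfies α^3 = 820, so x^3 - 820 annihilates α. By the rational root test, a rational root p/q (in lowest terms) of x^3 - 820 would satisfy p^3 = 820 q^3, forcing q = 1 and p^3 = 820; but 820 is not a perfect cube, contradiction. A monic cubic over Q with no rational root is irreducible (any nontrivial factorization would include a linear factor). Hence x^3 - 820 is the minimal polynomial of α, and in particular [Q(α):Q] = 3.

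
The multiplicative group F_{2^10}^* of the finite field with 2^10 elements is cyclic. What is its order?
|F_{2^10}^*| = 1023

F_{2^10} has 2^10 = 1024 elements; its multiplicative group consists of all nonzero elements, so |F_{2^10}^*| = 1024 - 1 = 1023. (It is cyclic since any finite subgroup of the multiplicative group of a field is cyclic.)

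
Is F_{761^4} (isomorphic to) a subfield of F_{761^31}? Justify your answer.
No: F_{761^4} is not a subfield of F_{761^31}

F_{p^m} embeds in F_{p^n} iff m | n. Here 4 ∤ 31 (since 31 = 7·4 + 3 with remainder 3 ≠ 0), so F_{761^4} is not a subfield of F_{761^31}. Equivalently: if it were, the tower law would give 4 = [F_{761^4}:F_761] dividing [F_{761^31}:F_761] = 31, contradiction.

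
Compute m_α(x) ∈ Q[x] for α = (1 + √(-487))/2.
m_α(x) = x^2 - x + 122

From 2α - 1 = √(-487), squaring gives (2α - 1)^2 = -487, i.e. 4α^2 - 4α + 1 = -487, so α^2 - α + (1 + 487)/4 = 0. Since -487 ≡ 1 (mod 4), (1 + 487)/4 = 122 ∈ Z. The polynomial x^2 - x + 122 has discriminant 1 - 4·(122) = -487, which is not a perfect square in Q (d = -487 is squarefree and ≠ 1), so x^2 - x + 122 is irreducible over Q. It is the minimal polynomial of α.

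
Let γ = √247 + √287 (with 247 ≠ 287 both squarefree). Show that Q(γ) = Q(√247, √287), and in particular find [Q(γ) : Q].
[Q(γ) : Q] = 4 (equivalently, Q(γ) = Q(√247, √287))

Obviously Q(γ) ⊆ Q(√247, √287), and [Q(√247, √287):Q] = 4 (since 247, 287 are distinct squarefree integers > 1 with 70889 not a perfect square). To show equality we compute the minimal polynomial of γ. From γ = √247 + √287: γ^2 = 247 + 2√(70889) + 287 = 534 + 2√(70889), so γ^2 - 534 = 2√(70889); squaring, (γ^2 - 534)^2 = 4·70889, i.e. γ^4 - 1068γ^2 + 285156 - 283556 = 0, i.e. γ^4 - 1068γ^2 + 1600 = 0. So γ is a root of x^4 - 1068x^2 + 1600. This polynomial is irreducible over Q: it has no rational root (each ±√247 ± √287 is irrational), and any factorization into two quadratics over Q would force √(70889) ∈ Q (pairing opposite roots) or √247, √287 ∈ Q (other pairings), all impossible. Hence [Q(γ):Q] = 4 = [Q(√247, √287):Q], so Q(γ) = Q(√247, √287).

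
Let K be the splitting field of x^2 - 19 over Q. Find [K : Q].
[K : Q] = 2

f(x) = x^2 - 19 factors as (x - √19)(x + √19). The splitting field is K = Q(√19). Since 19 is squarefree and > 1, it is not a perfect square, so x^2 - 19 is irreducible over Q and [Q(√19) : Q] = 2. Hence [K : Q] = 2.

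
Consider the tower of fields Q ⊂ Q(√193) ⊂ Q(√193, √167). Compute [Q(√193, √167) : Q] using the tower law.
[Q(√193, √167) : Q] = 4

[Q(√193):Q] = 2 (min poly x^2 - 193, irreducible since 193 is squarefree > 1). For the top step, suppose √167 ∈ Q(√193), say √167 = c + d√193 with c, d ∈ Q. Squaring: 167 = c^2 + 193d^2 + 2cd√193. Since √193 ∉ Q this forces 2cd = 0. If d = 0 then √167 = c ∈ Q, contradicting 167 squarefree > 1. If c = 0 then 167 = 193d^2, so 193·167 = (193d)^2 is a perfect square in Q — but 193·167 = 32231 is not a perfect square (since 193 and 167 are distinct squarefree integers). Contradiction. Hence √167 ∉ Q(√193), so x^2 - 167 stays irreducible over Q(√193) and [Q(√193, √167) : Q(√193)] = 2. By the tower law, [Q(√193, √167) : Q] = 2 · 2 = 4.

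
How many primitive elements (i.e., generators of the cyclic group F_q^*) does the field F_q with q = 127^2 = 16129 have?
There are φ(16128) = 4608 primitive elements

F_q^* is cyclic of order q - 1 = 16128. A cyclic group of order m has exactly φ(m) generators. Here m = 16128 = 2^8 · 3^2 · 7, so the number of primitive elements is φ(16128) = 4608.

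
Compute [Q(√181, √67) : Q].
[Q(√181, √67) : Q] = 4

[Q(√181):Q] = 2 (min poly x^2 - 181, irreducible since 181 is squarefree > 1). For the top step, suppose √67 ∈ Q(√181), say √67 = c + d√181 with c, d ∈ Q. Squaring: 67 = c^2 + 181d^2 + 2cd√181. Since √181 ∉ Q this forces 2cd = 0. If d = 0 then √67 = c ∈ Q, contradicting 67 squarefree > 1. If c = 0 then 67 = 181d^2, so 181·67 = (181d)^2 is a perfect square in Q — but 181·67 = 12127 is not a perfect square (since 181 and 67 are distinct squarefree integers). Contradiction. Hence √67 ∉ Q(√181), so x^2 - 67 stays irreducible over Q(√181) and [Q(√181, √67) : Q(√181)] = 2. By the tower law, [Q(√181, √67) : Q] = 2 · 2 = 4.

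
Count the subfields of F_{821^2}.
F_{821^2} has 2 subfields

The subfields of F_{p^n} are exactly the fields F_{p^d} for d | n (each is the fixed field of the unique index-d subgroup of Gal(F_{p^n}/F_p) ≅ Z/nZ). The divisors of n = 2 are {1, 2}, giving 2 subfields: F_{821^1}, F_{821^2}.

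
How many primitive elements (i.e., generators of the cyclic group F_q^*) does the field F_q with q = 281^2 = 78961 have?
There are φ(78960) = 17664 primitive elements

F_q^* is cyclic of order q - 1 = 78960. A cyclic group of order m has exactly φ(m) generators. Here m = 78960 = 2^4 · 3 · 5 · 7 · 47, so the number of primitive elements is φ(78960) = 17664.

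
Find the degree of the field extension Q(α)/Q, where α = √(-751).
[Q(α):Q] = 2

[Q(α):Q] equals the degree of the minimal polynomial of α. Here α^2 = -751 and x^2 + 751 is irreducible (d = -751 is squarefree, ≠ 1, hence not a square), so deg(m_α) = 2. Thus [Q(α):Q] = 2.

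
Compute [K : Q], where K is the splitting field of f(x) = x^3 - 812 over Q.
[K : Q] = 6

The roots of x^3 - 812 are ∛812, ω∛812, ω^2∛812 where ω = e^(2πi/3) is a primitive cube root of unity, so K = Q(∛812, ω). Now [Q(∛812):Q] = 3 (since 812 is not a perfect cube, x^3 - 812 is irreducible) and [Q(ω):Q] = 2. Both 2 and 3 divide [K:Q], and [K:Q] ≤ 3·2 = 6, so [K:Q] = 6. (Equivalently: Q(∛812) ⊂ R but ω ∉ R, so [K : Q(∛812)] = 2.)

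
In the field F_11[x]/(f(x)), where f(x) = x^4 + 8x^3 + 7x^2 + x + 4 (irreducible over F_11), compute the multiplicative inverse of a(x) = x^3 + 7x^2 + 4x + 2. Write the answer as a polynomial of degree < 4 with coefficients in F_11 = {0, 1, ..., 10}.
a(x)^(-1) ≡ 2x^3 + 3x^2 + 7x + 1 (mod f(x))

Since f is irreducible over F_11, F_11[x]/(f) is a field and a(x) ≠ 0 has an inverse. Apply the extended Euclidean algorithm to f(x) and a(x) in F_11[x]: f(x) = (x + 1)·a(x) + (7x^2 + 6x + 2);  a(x) = (8x + 2)·(7x^2 + 6x + 2) + (9x + 9);  (7x^2 + 6x + 2) = (2x + 6)·(9x + 9) + (3). The last nonzero remainder is the constant 3 = gcd(f, a) in F_11. Back-substituting through the division chain expresses 3 = s(x)·a(x) + t(x)·f(x) with s(x) ≡ 6x^3 + 9x^2 + 10x + 3 (mod f), so (6x^3 + 9x^2 + 10x + 3)·a(x) ≡ 3 (mod f). Multiplying by 3^(-1) ≡ 4 in F_11 gives a(x)^(-1) ≡ 4·(6x^3 + 9x^2 + 10x + 3) ≡ 2x^3 + 3x^2 + 7x + 1 (mod f). Check: (x^3 + 7x^2 + 4x + 2)·(2x^3 + 3x^2 + 7x + 1) = 2x^6 + 6x^5 + 3x^4 + 8x^2 + 7x + 2 ≡ 1 (mod x^4 + 8x^3 + 7x^2 + x + 4).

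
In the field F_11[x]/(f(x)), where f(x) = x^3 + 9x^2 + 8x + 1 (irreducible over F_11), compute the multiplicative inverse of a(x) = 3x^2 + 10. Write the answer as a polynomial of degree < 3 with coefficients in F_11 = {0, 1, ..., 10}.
a(x)^(-1) ≡ 4x^2 + 9x + 3 (mod f(x))

Since f is irreducible over F_11, F_11[x]/(f) is a field and a(x) ≠ 0 has an inverse. Apply the extended Euclidean algorithm to f(x) and a(x) in F_11[x]: f(x) = (4x + 3)·a(x) + (x + 4);  a(x) = (3x + 10)·(x + 4) + (3). The last nonzero remainder is the constant 3 = gcd(f, a) in F_11. Back-substituting through the division chain expresses 3 = s(x)·a(x) + t(x)·f(x) with s(x) ≡ x^2 + 5x + 9 (mod f), so (x^2 + 5x + 9)·a(x) ≡ 3 (mod f). Multiplying by 3^(-1) ≡ 4 in F_11 gives a(x)^(-1) ≡ 4·(x^2 + 5x + 9) ≡ 4x^2 + 9x + 3 (mod f). Check: (3x^2 + 10)·(4x^2 + 9x + 3) = x^4 + 5x^3 + 5x^2 + 2x + 8 ≡ 1 (mod x^3 + 9x^2 + 8x + 1).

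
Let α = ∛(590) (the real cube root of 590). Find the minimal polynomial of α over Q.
m_α(x) = x^3 - 590

α satisfies α^3 = 590, so x^3 - 590 annihilates α. By the rational root test, a rational root p/q (in lowest terms) of x^3 - 590 would satisfy p^3 = 590 q^3, forcing q = 1 and p^3 = 590; but 590 is not a perfect cube, contradiction. A monic cubic over Q with no rational root is irreducible (any nontrivial factorization would include a linear factor). Hence x^3 - 590 is the minimal polynomial of α, and in particular [Q(α):Q] = 3.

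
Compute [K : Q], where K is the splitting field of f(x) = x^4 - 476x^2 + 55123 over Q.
[K : Q] = 4

Solving the quadratic in x^2: x^2 = (476 ± √(476^2 - 4·55123))/2 = (476 ± √6084)/2 = (476 ± 78)/2, giving x^2 = 277 or x^2 = 199. So f(x) = (x^2 - 277)(x^2 - 199) and the roots of f are ±√277, ±√199. Hence the splitting field is K = Q(√277, √199). Since 277 and 199 are distinct squarefree integers > 1, their product 55123 is not a perfect square, so √199 ∉ Q(√277). By the tower law [K:Q] = [Q(√277,√199):Q(√277)] · [Q(√277):Q] = 2 · 2 = 4.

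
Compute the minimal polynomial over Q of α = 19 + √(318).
m_α(x) = x^2 - 38x + 43

From α - 19 = √(318), squaring gives (α - 19)^2 = 318, i.e. α^2 - 38α + 361 = 318, so α^2 - 38α + 43 = 0. The discriminant of x^2 - 38x + 43 is (-38)^2 - 4·(43) = 1444 - 172 = 1272, and 4·(318) is not a perfect square in Q since 318 is squarefree and ≠ 1. Hence x^2 - 38x + 43 is irreducible over Q and is the minimal polynomial of α.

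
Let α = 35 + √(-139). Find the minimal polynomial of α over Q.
m_α(x) = x^2 - 70x + 1364

From α - 35 = √(-139), squaring gives (α - 35)^2 = -139, i.e. α^2 - 70α + 1225 = -139, so α^2 - 70α + 1364 = 0. The discriminant of x^2 - 70x + 1364 is (-70)^2 - 4·(1364) = 4900 - 5456 = -556, and 4·(-139) is not a perfect square in Q since -139 is squarefree and ≠ 1. Hence x^2 - 70x + 1364 is irreducible over Q and is the minimal polynomial of α.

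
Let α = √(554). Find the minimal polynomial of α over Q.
m_α(x) = x^2 - 554

α satisfies α^2 - 554 = 0, so x^2 - 554 annihilates α. Since d = 554 is squarefree and ≠ 1, it is not a perfect square in Q, so x^2 - 554 has no rational root and is therefore irreducible over Q (a degree-2 polynomial over a field is irreducible iff it has no root). Hence m_α(x) = x^2 - 554.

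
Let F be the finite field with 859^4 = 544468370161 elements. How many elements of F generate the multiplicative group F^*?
There are φ(544468370160) = 118093086720 primitive elements

F_q^* is cyclic of order q - 1 = 544468370160. A cyclic group of order m has exactly φ(m) generators. Here m = 544468370160 = 2^4 · 3 · 5 · 11 · 13 · 43 · 137 · 2693, so the number of primitive elements is φ(544468370160) = 118093086720.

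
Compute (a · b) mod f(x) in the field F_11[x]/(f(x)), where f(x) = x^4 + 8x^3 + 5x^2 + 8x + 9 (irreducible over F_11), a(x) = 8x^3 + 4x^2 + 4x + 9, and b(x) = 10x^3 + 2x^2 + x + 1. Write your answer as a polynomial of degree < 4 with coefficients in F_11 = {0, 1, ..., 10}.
a · b ≡ 7x^3 + 4x^2 + 4x + 8 (mod f(x))

Multiply in F_11[x]: a(x)·b(x) = (8x^3 + 4x^2 + 4x + 9)·(10x^3 + 2x^2 + x + 1) = 3x^6 + x^5 + x^4 + 4x^2 + 2x + 9. This has degree ≥ 4, so divide by f(x) over F_11: 3x^6 + x^5 + x^4 + 4x^2 + 2x + 9 = (3x^2 + 10x + 5)·(x^4 + 8x^3 + 5x^2 + 8x + 9) + (7x^3 + 4x^2 + 4x + 8). Hence a·b ≡ 7x^3 + 4x^2 + 4x + 8 (mod f). (F_11[x]/(f) is a field with 11^4 = 14641 elements since f is irreducible of degree 4.)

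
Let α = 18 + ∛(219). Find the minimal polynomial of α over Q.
m_α(x) = x^3 - 54x^2 + 972x - 6051

Set β = α - 18 = ∛(219), so β^3 = 219. Then (α - 18)^3 - 219 = 0, i.e. α is a root of g(x) = (x - 18)^3 - 219 = x^3 - 54x^2 + 972x - 6051. Since g(x) = h(x - 18) where h(x) = x^3 - 219, and h is irreducible over Q (because 219 is not a perfect cube, so h has no rational root, and a monic cubic with no rational root is irreducible), g is also irreducible (irreducibility is preserved under the substitution x → x - 18). Hence m_α(x) = x^3 - 54x^2 + 972x - 6051.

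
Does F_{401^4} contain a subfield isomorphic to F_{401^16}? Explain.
No: F_{401^16} is not a subfield of F_{401^4}

F_{p^m} embeds in F_{p^n} iff m | n. Here 16 ∤ 4 (since 4 = 0·16 + 4 with remainder 4 ≠ 0), so F_{401^16} is not a subfield of F_{401^4}. Equivalently: if it were, the tower law would give 16 = [F_{401^16}:F_401] dividing [F_{401^4}:F_401] = 4, contradiction.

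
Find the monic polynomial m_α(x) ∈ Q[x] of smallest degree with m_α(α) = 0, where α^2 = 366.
m_α(x) = x^2 - 366

α satisfies α^2 - 366 = 0, so x^2 - 366 annihilates α. Since d = 366 is squarefree and ≠ 1, it is not a perfect square in Q, so x^2 - 366 has no rational root and is therefore irreducible over Q (a degree-2 polynomial over a field is irreducible iff it has no root). Hence m_α(x) = x^2 - 366.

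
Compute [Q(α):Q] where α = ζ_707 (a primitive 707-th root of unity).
[Q(α):Q] = 600

The minimal polynomial of ζ_707 over Q is the 707-th cyclotomic polynomial Φ_707(x), which is irreducible over Q and has degree φ(707) = 600. Hence [Q(α):Q] = φ(707) = 600.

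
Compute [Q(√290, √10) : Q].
[Q(√290, √10) : Q] = 4

[Q(√290):Q] = 2 (min poly x^2 - 290, irreducible since 290 is squarefree > 1). For the top step, suppose √10 ∈ Q(√290), say √10 = c + d√290 with c, d ∈ Q. Squaring: 10 = c^2 + 290d^2 + 2cd√290. Since √290 ∉ Q this forces 2cd = 0. If d = 0 then √10 = c ∈ Q, contradicting 10 squarefree > 1. If c = 0 then 10 = 290d^2, so 290·10 = (290d)^2 is a perfect square in Q — but 290·10 = 2900 is not a perfect square (since 290 and 10 are distinct squarefree integers). Contradiction. Hence √10 ∉ Q(√290), so x^2 - 10 stays irreducible over Q(√290) and [Q(√290, √10) : Q(√290)] = 2. By the tower law, [Q(√290, √10) : Q] = 2 · 2 = 4.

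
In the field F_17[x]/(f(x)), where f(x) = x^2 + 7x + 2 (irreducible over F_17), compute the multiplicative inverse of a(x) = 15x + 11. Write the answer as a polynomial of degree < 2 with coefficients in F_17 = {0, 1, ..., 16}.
a(x)^(-1) ≡ 11x + 10 (mod f(x))

Since f is irreducible over F_17, F_17[x]/(f) is a field and a(x) ≠ 0 has an inverse. Apply the extended Euclidean algorithm to f(x) and a(x) in F_17[x]: f(x) = (8x + 15)·a(x) + (7). The last nonzero remainder is the constant 7 = gcd(f, a) in F_17. Back-substituting through the division chain expresses 7 = s(x)·a(x) + t(x)·f(x) with s(x) ≡ 9x + 2 (mod f), so (9x + 2)·a(x) ≡ 7 (mod f). Multiplying by 7^(-1) ≡ 5 in F_17 gives a(x)^(-1) ≡ 5·(9x + 2) ≡ 11x + 10 (mod f). Check: (15x + 11)·(11x + 10) = 12x^2 + 16x + 8 ≡ 1 (mod x^2 + 7x + 2).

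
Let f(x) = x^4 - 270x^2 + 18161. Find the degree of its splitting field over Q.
[K : Q] = 4

Solving the quadratic in x^2: x^2 = (270 ± √(270^2 - 4·18161))/2 = (270 ± √256)/2 = (270 ± 16)/2, giving x^2 = 143 or x^2 = 127. So f(x) = (x^2 - 143)(x^2 - 127) and the roots of f are ±√143, ±√127. Hence the splitting field is K = Q(√143, √127). Since 143 and 127 are distinct squarefree integers > 1, their product 18161 is not a perfect square, so √127 ∉ Q(√143). By the tower law [K:Q] = [Q(√143,√127):Q(√143)] · [Q(√143):Q] = 2 · 2 = 4.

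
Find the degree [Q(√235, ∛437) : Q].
[Q(√235, ∛437) : Q] = 6

Let L = Q(√235, ∛437). Since Q(√235) ⊂ L and [Q(√235):Q] = 2, the tower law gives 2 | [L:Q]. Likewise Q(∛437) ⊂ L with [Q(∛437):Q] = 3 (because 437 is not a perfect cube), so 3 | [L:Q]. As gcd(2,3) = 1, [L:Q] is divisible by 6. Conversely L is generated over Q by √235 and ∛437, so [L:Q] ≤ 2·3 = 6. Therefore [Q(√235, ∛437) : Q] = 6.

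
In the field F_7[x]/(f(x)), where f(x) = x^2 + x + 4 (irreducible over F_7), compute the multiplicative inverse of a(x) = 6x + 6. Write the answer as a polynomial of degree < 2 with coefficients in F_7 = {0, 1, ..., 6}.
a(x)^(-1) ≡ 2x (mod f(x))

Since f is irreducible over F_7, F_7[x]/(f) is a field and a(x) ≠ 0 has an inverse. Apply the extended Euclidean algorithm to f(x) and a(x) in F_7[x]: f(x) = (6x)·a(x) + (4). The last nonzero remainder is the constant 4 = gcd(f, a) in F_7. Back-substituting through the division chain expresses 4 = s(x)·a(x) + t(x)·f(x) with s(x) ≡ x (mod f), so (x)·a(x) ≡ 4 (mod f). Multiplying by 4^(-1) ≡ 2 in F_7 gives a(x)^(-1) ≡ 2·(x) ≡ 2x (mod f). Check: (6x + 6)·(2x) = 5x^2 + 5x ≡ 1 (mod x^2 + x + 4).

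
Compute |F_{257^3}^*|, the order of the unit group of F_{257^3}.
|F_{257^3}^*| = 16974592

F_{257^3} has 257^3 = 16974593 elements; its multiplicative group consists of all nonzero elements, so |F_{257^3}^*| = 16974593 - 1 = 16974592. (It is cyclic since any finite subgroup of the multiplicative group of a field is cyclic.)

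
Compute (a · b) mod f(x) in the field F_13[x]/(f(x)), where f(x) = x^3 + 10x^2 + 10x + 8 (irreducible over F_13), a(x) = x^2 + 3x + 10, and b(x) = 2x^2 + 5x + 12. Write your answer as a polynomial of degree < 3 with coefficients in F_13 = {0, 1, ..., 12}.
a · b ≡ 4x + 10 (mod f(x))

Multiply in F_13[x]: a(x)·b(x) = (x^2 + 3x + 10)·(2x^2 + 5x + 12) = 2x^4 + 11x^3 + 8x^2 + 8x + 3. This has degree ≥ 3, so divide by f(x) over F_13: 2x^4 + 11x^3 + 8x^2 + 8x + 3 = (2x + 4)·(x^3 + 10x^2 + 10x + 8) + (4x + 10). Hence a·b ≡ 4x + 10 (mod f). (F_13[x]/(f) is a field with 13^3 = 2197 elements since f is irreducible of degree 3.)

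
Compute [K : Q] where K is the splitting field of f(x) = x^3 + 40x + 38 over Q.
[K : Q] = 6

By the rational root test, any rational root of the monic integer polynomial f(x) = x^3 + 40x + 38 must be an integer dividing the constant term 38, i.e. one of ±{1, 2, 19, 38}. Evaluating: f(1) = 79, f(-1) = -3, f(2) = 126, f(-2) = -50, f(19) = 7657, f(-19) = -7581, f(38) = 56430, f(-38) = -56354; none is 0, so f has no rational root and is therefore irreducible over Q (a cubic with no linear factor over a field is irreducible). For an irreducible cubic, the Galois group is A_3 or S_3 according as the discriminant disc(f) = -4a^3 - 27b^2 = -4·(40)^3 - 27·(38)^2 = -294988 is or is not a square in Q. Here disc(f) = -294988 is not a perfect square in Q, so the Galois group of f over Q is not contained in A_3 and must be all of S_3. The splitting field has degree |S_3| = 6 over Q, so [K : Q] = 6.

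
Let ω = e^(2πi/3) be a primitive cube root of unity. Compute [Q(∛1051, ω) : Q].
[Q(∛1051, ω) : Q] = 6

[Q(∛1051):Q] = 3 (min poly x^3 - 1051, irreducible since 1051 is not a perfect cube). [Q(ω):Q] = 2 (min poly x^2 + x + 1). Since Q(∛1051) ⊂ R and ω ∉ R, we have ω ∉ Q(∛1051), so x^2 + x + 1 remains irreducible over Q(∛1051) and [Q(∛1051, ω) : Q(∛1051)] = 2. By the tower law, [Q(∛1051, ω) : Q] = 3 · 2 = 6. (In fact Q(∛1051, ω) is the splitting field of x^3 - 1051 over Q.)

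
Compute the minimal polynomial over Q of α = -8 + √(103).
m_α(x) = x^2 + 16x - 39

From α + 8 = √(103), squaring gives (α + 8)^2 = 103, i.e. α^2 + 16α + 64 = 103, so α^2 + 16α - 39 = 0. The discriminant of x^2 + 16x - 39 is (16)^2 - 4·(-39) = 256 + 156 = 412, and 4·(103) is not a perfect square in Q since 103 is squarefree and ≠ 1. Hence x^2 + 16x - 39 is irreducible over Q and is the minimal polynomial of α.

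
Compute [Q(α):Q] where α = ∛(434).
[Q(α):Q] = 3

The minimal polynomial of α is x^3 - 434, irreducible over Q since 434 is not a perfect cube (so x^3 - 434 has no rational root). Hence [Q(α):Q] = deg(m_α) = 3.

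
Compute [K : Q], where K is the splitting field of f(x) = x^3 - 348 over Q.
[K : Q] = 6

The roots of x^3 - 348 are ∛348, ω∛348, ω^2∛348 where ω = e^(2πi/3) is a primitive cube root of unity, so K = Q(∛348, ω). Now [Q(∛348):Q] = 3 (since 348 is not a perfect cube, x^3 - 348 is irreducible) and [Q(ω):Q] = 2. Both 2 and 3 divide [K:Q], and [K:Q] ≤ 3·2 = 6, so [K:Q] = 6. (Equivalently: Q(∛348) ⊂ R but ω ∉ R, so [K : Q(∛348)] = 2.)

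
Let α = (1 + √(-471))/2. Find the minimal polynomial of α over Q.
m_α(x) = x^2 - x + 118

From 2α - 1 = √(-471), squaring gives (2α - 1)^2 = -471, i.e. 4α^2 - 4α + 1 = -471, so α^2 - α + (1 + 471)/4 = 0. Since -471 ≡ 1 (mod 4), (1 + 471)/4 = 118 ∈ Z. The polynomial x^2 - x + 118 has discriminant 1 - 4·(118) = -471, which is not a perfect square in Q (d = -471 is squarefree and ≠ 1), so x^2 - x + 118 is irreducible over Q. It is the minimal polynomial of α.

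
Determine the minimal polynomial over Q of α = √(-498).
m_α(x) = x^2 + 498

α satisfies α^2 + 498 = 0, so x^2 + 498 annihilates α. Since d = -498 is squarefree and ≠ 1, it is not a perfect square in Q, so x^2 + 498 has no rational root and is therefore irreducible over Q (a degree-2 polynomial over a field is irreducible iff it has no root). Hence m_α(x) = x^2 + 498.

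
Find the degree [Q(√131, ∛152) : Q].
[Q(√131, ∛152) : Q] = 6

Let L = Q(√131, ∛152). Since Q(√131) ⊂ L and [Q(√131):Q] = 2, the tower law gives 2 | [L:Q]. Likewise Q(∛152) ⊂ L with [Q(∛152):Q] = 3 (because 152 is not a perfect cube), so 3 | [L:Q]. As gcd(2,3) = 1, [L:Q] is divisible by 6. Conversely L is generated over Q by √131 and ∛152, so [L:Q] ≤ 2·3 = 6. Therefore [Q(√131, ∛152) : Q] = 6.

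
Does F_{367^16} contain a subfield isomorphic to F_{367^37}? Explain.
No: F_{367^37} is not a subfield of F_{367^16}

F_{p^m} embeds in F_{p^n} iff m | n. Here 37 ∤ 16 (since 16 = 0·37 + 16 with remainder 16 ≠ 0), so F_{367^37} is not a subfield of F_{367^16}. Equivalently: if it were, the tower law would give 37 = [F_{367^37}:F_367] dividing [F_{367^16}:F_367] = 16, contradiction.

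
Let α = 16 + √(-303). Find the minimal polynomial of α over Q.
m_α(x) = x^2 - 32x + 559

From α - 16 = √(-303), squaring gives (α - 16)^2 = -303, i.e. α^2 - 32α + 256 = -303, so α^2 - 32α + 559 = 0. The discriminant of x^2 - 32x + 559 is (-32)^2 - 4·(559) = 1024 - 2236 = -1212, and 4·(-303) is not a perfect square in Q since -303 is squarefree and ≠ 1. Hence x^2 - 32x + 559 is irreducible over Q and is the minimal polynomial of α.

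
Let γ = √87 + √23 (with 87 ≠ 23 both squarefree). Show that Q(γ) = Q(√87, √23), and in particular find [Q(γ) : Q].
[Q(γ) : Q] = 4 (equivalently, Q(γ) = Q(√87, √23))

Obviously Q(γ) ⊆ Q(√87, √23), and [Q(√87, √23):Q] = 4 (since 87, 23 are distinct squarefree integers > 1 with 2001 not a perfect square). To show equality we compute the minimal polynomial of γ. From γ = √87 + √23: γ^2 = 87 + 2√(2001) + 23 = 110 + 2√(2001), so γ^2 - 110 = 2√(2001); squaring, (γ^2 - 110)^2 = 4·2001, i.e. γ^4 - 220γ^2 + 12100 - 8004 = 0, i.e. γ^4 - 220γ^2 + 4096 = 0. So γ is a root of x^4 - 220x^2 + 4096. This polynomial is irreducible over Q: it has no rational root (each ±√87 ± √23 is irrational), and any factorization into two quadratics over Q would force √(2001) ∈ Q (pairing opposite roots) or √87, √23 ∈ Q (other pairings), all impossible. Hence [Q(γ):Q] = 4 = [Q(√87, √23):Q], so Q(γ) = Q(√87, √23).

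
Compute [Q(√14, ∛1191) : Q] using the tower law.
[Q(√14, ∛1191) : Q] = 6

Let L = Q(√14, ∛1191). Since Q(√14) ⊂ L and [Q(√14):Q] = 2, the tower law gives 2 | [L:Q]. Likewise Q(∛1191) ⊂ L with [Q(∛1191):Q] = 3 (because 1191 is not a perfect cube), so 3 | [L:Q]. As gcd(2,3) = 1, [L:Q] is divisible by 6. Conversely L is generated over Q by √14 and ∛1191, so [L:Q] ≤ 2·3 = 6. Therefore [Q(√14, ∛1191) : Q] = 6.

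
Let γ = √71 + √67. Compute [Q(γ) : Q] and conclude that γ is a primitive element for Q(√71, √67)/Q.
[Q(γ) : Q] = 4 (equivalently, Q(γ) = Q(√71, √67))

Obviously Q(γ) ⊆ Q(√71, √67), and [Q(√71, √67):Q] = 4 (since 71, 67 are distinct squarefree integers > 1 with 4757 not a perfect square). To show equality we compute the minimal polynomial of γ. From γ = √71 + √67: γ^2 = 71 + 2√(4757) + 67 = 138 + 2√(4757), so γ^2 - 138 = 2√(4757); squaring, (γ^2 - 138)^2 = 4·4757, i.e. γ^4 - 276γ^2 + 19044 - 19028 = 0, i.e. γ^4 - 276γ^2 + 16 = 0. So γ is a root of x^4 - 276x^2 + 16. This polynomial is irreducible over Q: it has no rational root (each ±√71 ± √67 is irrational), and any factorization into two quadratics over Q would force √(4757) ∈ Q (pairing opposite roots) or √71, √67 ∈ Q (other pairings), all impossible. Hence [Q(γ):Q] = 4 = [Q(√71, √67):Q], so Q(γ) = Q(√71, √67).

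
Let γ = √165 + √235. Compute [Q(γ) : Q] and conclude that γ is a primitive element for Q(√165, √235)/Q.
[Q(γ) : Q] = 4 (equivalently, Q(γ) = Q(√165, √235))

Obviously Q(γ) ⊆ Q(√165, √235), and [Q(√165, √235):Q] = 4 (since 165, 235 are distinct squarefree integers > 1 with 38775 not a perfect square). To show equality we compute the minimal polynomial of γ. From γ = √165 + √235: γ^2 = 165 + 2√(38775) + 235 = 400 + 2√(38775), so γ^2 - 400 = 2√(38775); squaring, (γ^2 - 400)^2 = 4·38775, i.e. γ^4 - 800γ^2 + 160000 - 155100 = 0, i.e. γ^4 - 800γ^2 + 4900 = 0. So γ is a root of x^4 - 800x^2 + 4900. This polynomial is irreducible over Q: it has no rational root (each ±√165 ± √235 is irrational), and any factorization into two quadratics over Q would force √(38775) ∈ Q (pairing opposite roots) or √165, √235 ∈ Q (other pairings), all impossible. Hence [Q(γ):Q] = 4 = [Q(√165, √235):Q], so Q(γ) = Q(√165, √235).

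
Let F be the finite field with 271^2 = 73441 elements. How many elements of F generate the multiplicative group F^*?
There are φ(73440) = 18432 primitive elements

F_q^* is cyclic of order q - 1 = 73440. A cyclic group of order m has exactly φ(m) generators. Here m = 73440 = 2^5 · 3^3 · 5 · 17, so the number of primitive elements is φ(73440) = 18432.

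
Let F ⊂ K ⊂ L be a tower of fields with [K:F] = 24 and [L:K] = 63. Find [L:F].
[L:F] = 1512

The tower law says that for any tower of field extensions F ⊂ K ⊂ L with finite degrees, [L:F] = [L:K] · [K:F]. Here this gives [L:F] = 63 · 24 = 1512.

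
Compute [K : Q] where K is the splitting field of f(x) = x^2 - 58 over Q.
[K : Q] = 2

f(x) = x^2 - 58 factors as (x - √58)(x + √58). The splitting field is K = Q(√58). Since 58 is squarefree and > 1, it is not a perfect square, so x^2 - 58 is irreducible over Q and [Q(√58) : Q] = 2. Hence [K : Q] = 2.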